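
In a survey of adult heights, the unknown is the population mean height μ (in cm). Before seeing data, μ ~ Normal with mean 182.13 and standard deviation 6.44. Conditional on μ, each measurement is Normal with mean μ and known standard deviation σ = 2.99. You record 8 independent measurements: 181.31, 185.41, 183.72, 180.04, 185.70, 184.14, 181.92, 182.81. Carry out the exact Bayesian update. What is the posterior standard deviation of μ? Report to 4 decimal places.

For Normal data with known variance σ², a Normal(μ₀, σ₀²) prior on μ is conjugate. Posterior precision = 1/σ₀² + n/σ²; posterior mean is the precision-weighted average of μ₀ and x̄.
σ₀² = 6.44² = 41.4736, σ² = 2.99² = 8.9401; σ² + n·σ₀² = 8.9401 + 8·41.4736 = 340.7289.
Posterior precision = 1/σ₀² + n/σ² = 1/41.4736 + 8/8.9401 = (σ² + n·σ₀²)/(σ₀²σ²) = 340.7289/(41.4736·8.9401); posterior variance σₙ² = σ₀²σ²/(σ² + n·σ₀²) = 41.4736·8.9401/340.7289 = 1.088191.
Posterior SD = √σₙ² = √(41.4736·8.9401/340.7289) = 1.0432.

1.0432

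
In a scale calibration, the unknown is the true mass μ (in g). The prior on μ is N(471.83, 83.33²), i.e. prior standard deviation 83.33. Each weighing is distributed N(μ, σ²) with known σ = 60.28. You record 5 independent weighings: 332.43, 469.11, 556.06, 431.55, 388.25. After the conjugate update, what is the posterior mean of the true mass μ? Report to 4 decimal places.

For Normal data with known variance σ², a Normal(μ₀, σ₀²) prior on μ is conjugate. Posterior precision = 1/σ₀² + n/σ²; posterior mean is the precision-weighted average of μ₀ and x̄.
Σxᵢ = 332.43 + 469.11 + 556.06 + 431.55 + 388.25 = 2177.4, so n·x̄ = 2177.4.
σ₀² = 83.33² = 6943.8889, σ² = 60.28² = 3633.6784; σ² + n·σ₀² = 3633.6784 + 5·6943.8889 = 38353.1229.
Posterior mean = (μ₀/σ₀² + n·x̄/σ²)/(1/σ₀² + n/σ²) = (σ²·μ₀ + σ₀²·n·x̄)/(σ² + n·σ₀²) = (3633.6784·471.83 + 6943.8889·2177.4)/38353.1229 = 16834102.170332/38353.1229 = 438.9239.

438.9239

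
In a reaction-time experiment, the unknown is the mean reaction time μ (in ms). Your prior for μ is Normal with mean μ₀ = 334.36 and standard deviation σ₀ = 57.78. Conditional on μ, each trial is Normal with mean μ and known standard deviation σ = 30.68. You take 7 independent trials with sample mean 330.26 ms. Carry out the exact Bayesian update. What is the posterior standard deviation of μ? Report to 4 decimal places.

For Normal data with known variance σ², a Normal(μ₀, σ₀²) prior on μ is conjugate. Posterior precision = 1/σ₀² + n/σ²; posterior mean is the precision-weighted average of μ₀ and x̄.
σ₀² = 57.78² = 3338.5284, σ² = 30.68² = 941.2624; σ² + n·σ₀² = 941.2624 + 7·3338.5284 = 24310.9612.
Posterior precision = 1/σ₀² + n/σ² = 1/3338.5284 + 7/941.2624 = (σ² + n·σ₀²)/(σ₀²σ²) = 24310.9612/(3338.5284·941.2624); posterior variance σₙ² = σ₀²σ²/(σ² + n·σ₀²) = 3338.5284·941.2624/24310.9612 = 129.259852.
Posterior SD = √σₙ² = √(3338.5284·941.2624/24310.9612) = 11.3693.

11.3693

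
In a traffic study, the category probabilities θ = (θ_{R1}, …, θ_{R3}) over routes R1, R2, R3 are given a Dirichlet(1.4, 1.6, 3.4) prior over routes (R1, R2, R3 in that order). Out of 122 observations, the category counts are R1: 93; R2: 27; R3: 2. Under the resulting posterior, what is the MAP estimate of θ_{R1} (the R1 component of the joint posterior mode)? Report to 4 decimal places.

The Dirichlet prior is conjugate to the Multinomial likelihood: each posterior αⱼ = prior αⱼ + observed count nⱼ.
Posterior concentration: (94.4, 28.6, 5.4), total = 128.4.
Joint mode component: (α_{R1}−1)/(Σα−K) = 93.4/125.4 = 0.7448.

0.7448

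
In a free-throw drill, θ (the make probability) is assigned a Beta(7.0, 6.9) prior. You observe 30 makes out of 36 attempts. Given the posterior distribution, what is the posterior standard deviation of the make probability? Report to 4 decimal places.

The Beta prior is conjugate to a Binomial/Bernoulli likelihood; the update adds successes to α and failures to β.
Posterior: Beta(α+k, β+n−k) = Beta(7.0+30, 6.9+6) = Beta(37.0, 12.9).
Var = αβ/((α+β)²(α+β+1)) = 37.0·12.9/(49.9²·50.9) = 0.00376593; SD = √0.00376593 = 0.0614.

0.0614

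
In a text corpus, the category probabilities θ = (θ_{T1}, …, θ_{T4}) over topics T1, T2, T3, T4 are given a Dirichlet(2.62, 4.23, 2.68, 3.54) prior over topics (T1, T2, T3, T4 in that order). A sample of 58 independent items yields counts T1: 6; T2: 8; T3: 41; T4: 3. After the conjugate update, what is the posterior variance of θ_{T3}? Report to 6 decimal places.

The Dirichlet prior is conjugate to the Multinomial likelihood: each posterior αⱼ = prior αⱼ + observed count nⱼ.
Posterior concentration: (8.62, 12.23, 43.68, 6.54), total = 71.07.
Var[θ_j] = α_j(Σα−α_j)/((Σα)²(Σα+1)) = 43.68·27.39/(71.07²·72.07) = 0.003287.

0.003287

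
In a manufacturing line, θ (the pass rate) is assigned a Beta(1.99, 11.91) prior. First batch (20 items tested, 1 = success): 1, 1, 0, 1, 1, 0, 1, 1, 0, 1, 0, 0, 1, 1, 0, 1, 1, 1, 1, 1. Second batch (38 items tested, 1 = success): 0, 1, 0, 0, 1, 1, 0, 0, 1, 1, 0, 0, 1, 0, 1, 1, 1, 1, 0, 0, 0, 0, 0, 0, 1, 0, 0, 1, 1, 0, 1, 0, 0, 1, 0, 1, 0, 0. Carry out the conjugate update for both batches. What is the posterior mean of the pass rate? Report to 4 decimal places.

0.4449

The Beta prior is conjugate to a Binomial/Bernoulli likelihood; the update adds successes to α and failures to β.
After batch 1: Beta(1.99+14, 11.91+6) = Beta(15.99, 17.91).
After batch 2: Beta(15.99+16, 17.91+22) = Beta(31.99, 39.91).
Posterior mean = α/(α+β) = 31.99/71.90 = 0.4449.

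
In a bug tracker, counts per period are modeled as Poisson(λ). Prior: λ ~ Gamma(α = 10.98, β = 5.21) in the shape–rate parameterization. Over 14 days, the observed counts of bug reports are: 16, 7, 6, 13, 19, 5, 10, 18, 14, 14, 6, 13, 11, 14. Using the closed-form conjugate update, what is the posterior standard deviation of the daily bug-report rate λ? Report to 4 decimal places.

0.6925

With a Gamma(shape α, rate β) prior, the Poisson likelihood is conjugate: the posterior is Gamma(α + ΣXᵢ, β + n).
Sum of counts S = 166 over n = 14 days.
Posterior: Gamma(α+S, β+n) = Gamma(10.98+166, 5.21+14) = Gamma(176.98, 19.21).
SD = √α/β = √176.98/19.21 = 0.6925.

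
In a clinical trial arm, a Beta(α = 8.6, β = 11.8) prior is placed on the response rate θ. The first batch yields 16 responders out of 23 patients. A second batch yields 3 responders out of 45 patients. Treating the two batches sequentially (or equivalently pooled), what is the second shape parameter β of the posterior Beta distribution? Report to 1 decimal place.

The Beta prior is conjugate to a Binomial/Bernoulli likelihood; the update adds successes to α and failures to β.
After batch 1: Beta(8.6+16, 11.8+7) = Beta(24.6, 18.8).
After batch 2: Beta(24.6+3, 18.8+42) = Beta(27.6, 60.8).
Posterior β = 60.8.

60.8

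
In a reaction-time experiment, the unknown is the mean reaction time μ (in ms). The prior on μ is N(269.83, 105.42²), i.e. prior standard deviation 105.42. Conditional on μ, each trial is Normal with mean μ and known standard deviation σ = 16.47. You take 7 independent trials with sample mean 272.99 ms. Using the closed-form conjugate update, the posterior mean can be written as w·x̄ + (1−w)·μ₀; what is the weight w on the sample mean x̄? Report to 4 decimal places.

For Normal data with known variance σ², a Normal(μ₀, σ₀²) prior on μ is conjugate. Posterior precision = 1/σ₀² + n/σ²; posterior mean is the precision-weighted average of μ₀ and x̄.
σ₀² = 105.42² = 11113.3764, σ² = 16.47² = 271.2609. Prior precision 1/σ₀² = 1/11113.3764; data precision n/σ² = 7/271.2609.
w = (n/σ²)/(1/σ₀² + n/σ²) = n·σ₀²/(σ² + n·σ₀²) = 7·11113.3764/(271.2609 + 7·11113.3764) = 77793.6348/78064.8957 = 0.9965.

0.9965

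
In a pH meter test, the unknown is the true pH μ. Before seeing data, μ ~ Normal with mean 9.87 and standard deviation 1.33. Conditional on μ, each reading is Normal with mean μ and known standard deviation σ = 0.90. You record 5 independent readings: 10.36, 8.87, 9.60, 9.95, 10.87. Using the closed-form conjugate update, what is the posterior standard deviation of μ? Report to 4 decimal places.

For Normal data with known variance σ², a Normal(μ₀, σ₀²) prior on μ is conjugate. Posterior precision = 1/σ₀² + n/σ²; posterior mean is the precision-weighted average of μ₀ and x̄.
σ₀² = 1.33² = 1.7689, σ² = 0.90² = 0.81; σ² + n·σ₀² = 0.81 + 5·1.7689 = 9.6545.
Posterior precision = 1/σ₀² + n/σ² = 1/1.7689 + 5/0.81 = (σ² + n·σ₀²)/(σ₀²σ²) = 9.6545/(1.7689·0.81); posterior variance σₙ² = σ₀²σ²/(σ² + n·σ₀²) = 1.7689·0.81/9.6545 = 0.148408.
Posterior SD = √σₙ² = √(1.7689·0.81/9.6545) = 0.3852.

0.3852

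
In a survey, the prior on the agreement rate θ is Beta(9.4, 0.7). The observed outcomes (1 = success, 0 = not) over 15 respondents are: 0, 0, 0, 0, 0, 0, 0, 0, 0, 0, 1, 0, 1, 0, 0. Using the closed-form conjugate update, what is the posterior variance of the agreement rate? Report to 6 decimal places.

0.009498

The Beta prior is conjugate to a Binomial/Bernoulli likelihood; the update adds successes to α and failures to β.
Posterior: Beta(α+k, β+n−k) = Beta(9.4+2, 0.7+13) = Beta(11.4, 13.7).
Var = αβ/((α+β)²(α+β+1)) = 11.4·13.7/(25.1²·26.1) = 0.009498.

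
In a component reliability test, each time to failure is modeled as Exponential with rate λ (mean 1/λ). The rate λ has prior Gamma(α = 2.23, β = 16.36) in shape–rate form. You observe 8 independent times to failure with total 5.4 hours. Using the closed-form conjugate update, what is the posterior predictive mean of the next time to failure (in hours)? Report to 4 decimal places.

With a Gamma(shape α, rate β) prior on the exponential rate λ, the posterior after n observations with total T = Σxᵢ is Gamma(α+n, β+T).
Posterior: Gamma(2.23+8, 16.36+5.4) = Gamma(10.23, 21.76).
The predictive distribution for the next observation is Lomax; its mean is β/(α−1) = 21.76/9.23 = 2.3575.

2.3575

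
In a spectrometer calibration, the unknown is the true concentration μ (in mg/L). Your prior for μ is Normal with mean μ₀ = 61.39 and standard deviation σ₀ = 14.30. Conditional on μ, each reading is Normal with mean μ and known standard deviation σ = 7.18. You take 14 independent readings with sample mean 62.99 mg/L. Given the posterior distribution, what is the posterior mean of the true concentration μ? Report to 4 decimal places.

For Normal data with known variance σ², a Normal(μ₀, σ₀²) prior on μ is conjugate. Posterior precision = 1/σ₀² + n/σ²; posterior mean is the precision-weighted average of μ₀ and x̄.
n·x̄ = 14·62.99 = 881.86.
σ₀² = 14.30² = 204.49, σ² = 7.18² = 51.5524; σ² + n·σ₀² = 51.5524 + 14·204.49 = 2914.4124.
Posterior mean = (μ₀/σ₀² + n·x̄/σ²)/(1/σ₀² + n/σ²) = (σ²·μ₀ + σ₀²·n·x̄)/(σ² + n·σ₀²) = (51.5524·61.39 + 204.49·881.86)/2914.4124 = 183496.353236/2914.4124 = 62.9617.

62.9617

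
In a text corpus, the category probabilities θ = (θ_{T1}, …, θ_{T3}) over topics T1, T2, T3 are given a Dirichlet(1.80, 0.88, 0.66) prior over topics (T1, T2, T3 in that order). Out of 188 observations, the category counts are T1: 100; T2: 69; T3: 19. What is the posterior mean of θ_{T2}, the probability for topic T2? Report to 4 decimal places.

0.3652

The Dirichlet prior is conjugate to the Multinomial likelihood: each posterior αⱼ = prior αⱼ + observed count nⱼ.
Posterior concentration: (101.80, 69.88, 19.66), total = 191.34.
E[θ_{T2}|data] = α_{T2}/Σα = 69.88/191.34 = 0.3652.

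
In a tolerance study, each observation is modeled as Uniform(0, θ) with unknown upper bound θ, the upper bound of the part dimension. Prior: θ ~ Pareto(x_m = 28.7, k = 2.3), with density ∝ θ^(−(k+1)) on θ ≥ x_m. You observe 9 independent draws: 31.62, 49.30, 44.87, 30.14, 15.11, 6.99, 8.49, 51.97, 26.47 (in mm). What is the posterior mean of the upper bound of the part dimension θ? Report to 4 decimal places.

A Pareto(scale x_m, shape k) prior on the upper bound θ of Uniform(0, θ) is conjugate: posterior is Pareto(max(x_m, max xᵢ), k + n).
Sample maximum = 51.97; prior scale x_m = 28.7 → posterior scale = max = 51.97.
Posterior shape = 2.3 + 9 = 11.3.
E[θ|data] = k·x_m/(k−1) = 11.3·51.97/10.3 = 57.0156.

57.0156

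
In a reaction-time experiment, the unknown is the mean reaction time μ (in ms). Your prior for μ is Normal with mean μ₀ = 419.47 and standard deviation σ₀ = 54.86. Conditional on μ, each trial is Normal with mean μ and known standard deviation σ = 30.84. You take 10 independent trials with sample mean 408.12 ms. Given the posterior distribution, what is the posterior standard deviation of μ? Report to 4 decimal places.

For Normal data with known variance σ², a Normal(μ₀, σ₀²) prior on μ is conjugate. Posterior precision = 1/σ₀² + n/σ²; posterior mean is the precision-weighted average of μ₀ and x̄.
σ₀² = 54.86² = 3009.6196, σ² = 30.84² = 951.1056; σ² + n·σ₀² = 951.1056 + 10·3009.6196 = 31047.3016.
Posterior precision = 1/σ₀² + n/σ² = 1/3009.6196 + 10/951.1056 = (σ² + n·σ₀²)/(σ₀²σ²) = 31047.3016/(3009.6196·951.1056); posterior variance σₙ² = σ₀²σ²/(σ² + n·σ₀²) = 3009.6196·951.1056/31047.3016 = 92.196935.
Posterior SD = √σₙ² = √(3009.6196·951.1056/31047.3016) = 9.6019.

9.6019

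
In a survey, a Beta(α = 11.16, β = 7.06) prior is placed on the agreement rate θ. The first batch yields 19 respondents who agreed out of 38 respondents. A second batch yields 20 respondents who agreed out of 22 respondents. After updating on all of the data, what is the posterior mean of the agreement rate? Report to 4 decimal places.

0.6413

The Beta prior is conjugate to a Binomial/Bernoulli likelihood; the update adds successes to α and failures to β.
After batch 1: Beta(11.16+19, 7.06+19) = Beta(30.16, 26.06).
After batch 2: Beta(30.16+20, 26.06+2) = Beta(50.16, 28.06).
Posterior mean = α/(α+β) = 50.16/78.22 = 0.6413.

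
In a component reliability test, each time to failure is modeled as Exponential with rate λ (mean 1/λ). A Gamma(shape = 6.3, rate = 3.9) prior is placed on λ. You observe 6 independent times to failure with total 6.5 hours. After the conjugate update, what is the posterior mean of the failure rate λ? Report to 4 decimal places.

With a Gamma(shape α, rate β) prior on the exponential rate λ, the posterior after n observations with total T = Σxᵢ is Gamma(α+n, β+T).
Posterior: Gamma(6.3+6, 3.9+6.5) = Gamma(12.3, 10.4).
Posterior mean of λ = α/β = 12.3/10.4 = 1.1827.

1.1827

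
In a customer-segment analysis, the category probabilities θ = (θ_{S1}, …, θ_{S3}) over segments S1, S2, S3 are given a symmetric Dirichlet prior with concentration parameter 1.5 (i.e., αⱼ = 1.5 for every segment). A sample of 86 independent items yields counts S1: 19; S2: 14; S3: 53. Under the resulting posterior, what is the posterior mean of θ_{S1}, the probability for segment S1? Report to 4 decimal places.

0.2265

The Dirichlet prior is conjugate to the Multinomial likelihood: each posterior αⱼ = prior αⱼ + observed count nⱼ.
Posterior concentration: (20.5, 15.5, 54.5), total = 90.5.
E[θ_{S1}|data] = α_{S1}/Σα = 20.5/90.5 = 0.2265.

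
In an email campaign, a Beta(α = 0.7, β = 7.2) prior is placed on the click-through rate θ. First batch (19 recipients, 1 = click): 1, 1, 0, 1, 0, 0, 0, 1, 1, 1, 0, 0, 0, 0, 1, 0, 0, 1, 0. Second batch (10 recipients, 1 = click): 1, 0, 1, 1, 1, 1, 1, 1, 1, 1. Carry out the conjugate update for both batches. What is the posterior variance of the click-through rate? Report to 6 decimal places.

0.006585

The Beta prior is conjugate to a Binomial/Bernoulli likelihood; the update adds successes to α and failures to β.
After batch 1: Beta(0.7+8, 7.2+11) = Beta(8.7, 18.2).
After batch 2: Beta(8.7+9, 18.2+1) = Beta(17.7, 19.2).
Var = αβ/((α+β)²(α+β+1)) = 17.7·19.2/(36.9²·37.9) = 0.006585.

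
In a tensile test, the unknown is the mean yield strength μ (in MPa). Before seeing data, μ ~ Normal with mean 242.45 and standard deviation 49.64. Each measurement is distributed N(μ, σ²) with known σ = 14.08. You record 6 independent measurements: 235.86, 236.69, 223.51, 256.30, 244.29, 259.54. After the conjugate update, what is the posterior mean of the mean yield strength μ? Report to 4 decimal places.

For Normal data with known variance σ², a Normal(μ₀, σ₀²) prior on μ is conjugate. Posterior precision = 1/σ₀² + n/σ²; posterior mean is the precision-weighted average of μ₀ and x̄.
Σxᵢ = 235.86 + 236.69 + 223.51 + 256.30 + 244.29 + 259.54 = 1456.19, so n·x̄ = 1456.19.
σ₀² = 49.64² = 2464.1296, σ² = 14.08² = 198.2464; σ² + n·σ₀² = 198.2464 + 6·2464.1296 = 14983.024.
Posterior mean = (μ₀/σ₀² + n·x̄/σ²)/(1/σ₀² + n/σ²) = (σ²·μ₀ + σ₀²·n·x̄)/(σ² + n·σ₀²) = (198.2464·242.45 + 2464.1296·1456.19)/14983.024 = 3636305.721904/14983.024 = 242.6950.

242.6950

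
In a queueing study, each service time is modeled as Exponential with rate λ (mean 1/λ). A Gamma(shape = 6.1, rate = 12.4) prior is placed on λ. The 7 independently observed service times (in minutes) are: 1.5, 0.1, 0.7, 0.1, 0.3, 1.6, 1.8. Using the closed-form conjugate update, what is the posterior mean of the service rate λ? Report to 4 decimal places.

With a Gamma(shape α, rate β) prior on the exponential rate λ, the posterior after n observations with total T = Σxᵢ is Gamma(α+n, β+T).
Sum of observations T = 6.1 minutes; n = 7.
Posterior: Gamma(6.1+7, 12.4+6.1) = Gamma(13.1, 18.5).
Posterior mean of λ = α/β = 13.1/18.5 = 0.7081.

0.7081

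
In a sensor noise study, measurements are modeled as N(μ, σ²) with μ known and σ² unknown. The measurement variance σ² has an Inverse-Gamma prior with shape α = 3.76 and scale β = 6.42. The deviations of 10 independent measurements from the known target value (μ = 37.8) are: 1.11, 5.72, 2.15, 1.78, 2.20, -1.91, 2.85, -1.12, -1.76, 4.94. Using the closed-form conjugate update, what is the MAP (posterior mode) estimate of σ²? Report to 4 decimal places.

5.1203

With known mean μ and an Inverse-Gamma(α, β) prior on σ², the Normal likelihood is conjugate: posterior is Inv-Gamma(α + n/2, β + Σ(xᵢ−μ)²/2).
Σ(xᵢ−μ)² = (1.11)² + (5.72)² + (2.15)² + (1.78)² + (2.20)² + (-1.91)² + (2.85)² + (-1.12)² + (-1.76)² + (4.94)² = 87.1076.
Posterior: Inv-Gamma(3.76 + 10/2, 6.42 + 87.1076/2) = Inv-Gamma(8.76, 49.97380).
Mode = β/(α+1) = 49.97380/9.76 = 5.1203.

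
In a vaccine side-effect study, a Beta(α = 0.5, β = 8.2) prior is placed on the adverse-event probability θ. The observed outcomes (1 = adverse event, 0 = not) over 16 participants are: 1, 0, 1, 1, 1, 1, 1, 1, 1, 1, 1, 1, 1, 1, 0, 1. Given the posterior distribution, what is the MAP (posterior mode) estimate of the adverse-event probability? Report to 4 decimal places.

0.5947

The Beta prior is conjugate to a Binomial/Bernoulli likelihood; the update adds successes to α and failures to β.
Posterior: Beta(α+k, β+n−k) = Beta(0.5+14, 8.2+2) = Beta(14.5, 10.2).
Mode of Beta(a,b) for a,b>1 is (a−1)/(a+b−2) = 13.5/22.7 = 0.5947.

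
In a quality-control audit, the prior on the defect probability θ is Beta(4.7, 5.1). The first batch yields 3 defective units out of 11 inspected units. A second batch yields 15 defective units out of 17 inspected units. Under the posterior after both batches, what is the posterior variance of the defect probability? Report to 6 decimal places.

The Beta prior is conjugate to a Binomial/Bernoulli likelihood; the update adds successes to α and failures to β.
After batch 1: Beta(4.7+3, 5.1+8) = Beta(7.7, 13.1).
After batch 2: Beta(7.7+15, 13.1+2) = Beta(22.7, 15.1).
Var = αβ/((α+β)²(α+β+1)) = 22.7·15.1/(37.8²·38.8) = 0.006183.

0.006183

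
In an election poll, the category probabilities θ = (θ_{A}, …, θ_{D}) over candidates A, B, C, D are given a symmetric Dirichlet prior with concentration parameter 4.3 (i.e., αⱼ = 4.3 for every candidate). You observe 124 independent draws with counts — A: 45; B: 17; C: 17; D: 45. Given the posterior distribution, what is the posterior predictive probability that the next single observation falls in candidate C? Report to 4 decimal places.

The Dirichlet prior is conjugate to the Multinomial likelihood: each posterior αⱼ = prior αⱼ + observed count nⱼ.
Posterior concentration: (49.3, 21.3, 21.3, 49.3), total = 141.2.
P(next = C | data) = α_{C}/Σα = 0.1508.

0.1508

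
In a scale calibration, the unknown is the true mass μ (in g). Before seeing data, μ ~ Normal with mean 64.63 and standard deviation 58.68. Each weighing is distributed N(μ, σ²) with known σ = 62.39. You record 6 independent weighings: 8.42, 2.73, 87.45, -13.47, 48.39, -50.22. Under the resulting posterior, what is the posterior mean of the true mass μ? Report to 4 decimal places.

21.9286

For Normal data with known variance σ², a Normal(μ₀, σ₀²) prior on μ is conjugate. Posterior precision = 1/σ₀² + n/σ²; posterior mean is the precision-weighted average of μ₀ and x̄.
Σxᵢ = 8.42 + 2.73 + 87.45 + (-13.47) + 48.39 + (-50.22) = 83.3, so n·x̄ = 83.3.
σ₀² = 58.68² = 3443.3424, σ² = 62.39² = 3892.5121; σ² + n·σ₀² = 3892.5121 + 6·3443.3424 = 24552.5665.
Posterior mean = (μ₀/σ₀² + n·x̄/σ²)/(1/σ₀² + n/σ²) = (σ²·μ₀ + σ₀²·n·x̄)/(σ² + n·σ₀²) = (3892.5121·64.63 + 3443.3424·83.3)/24552.5665 = 538403.478943/24552.5665 = 21.9286.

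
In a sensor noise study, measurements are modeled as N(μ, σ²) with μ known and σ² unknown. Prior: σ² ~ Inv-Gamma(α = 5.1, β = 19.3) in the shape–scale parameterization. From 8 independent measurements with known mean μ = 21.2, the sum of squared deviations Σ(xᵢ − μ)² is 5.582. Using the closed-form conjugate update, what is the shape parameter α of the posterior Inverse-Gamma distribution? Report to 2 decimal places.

With known mean μ and an Inverse-Gamma(α, β) prior on σ², the Normal likelihood is conjugate: posterior is Inv-Gamma(α + n/2, β + Σ(xᵢ−μ)²/2).
Posterior: Inv-Gamma(5.1 + 8/2, 19.3 + 5.582/2) = Inv-Gamma(9.10, 22.0910).
Posterior α = 9.10.

9.10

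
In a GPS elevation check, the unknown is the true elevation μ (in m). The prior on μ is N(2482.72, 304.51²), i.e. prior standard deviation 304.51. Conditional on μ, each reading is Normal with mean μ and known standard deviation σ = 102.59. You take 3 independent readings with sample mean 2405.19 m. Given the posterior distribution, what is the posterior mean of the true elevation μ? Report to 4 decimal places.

2408.0164

For Normal data with known variance σ², a Normal(μ₀, σ₀²) prior on μ is conjugate. Posterior precision = 1/σ₀² + n/σ²; posterior mean is the precision-weighted average of μ₀ and x̄.
n·x̄ = 3·2405.19 = 7215.57.
σ₀² = 304.51² = 92726.3401, σ² = 102.59² = 10524.7081; σ² + n·σ₀² = 10524.7081 + 3·92726.3401 = 288703.7284.
Posterior mean = (μ₀/σ₀² + n·x̄/σ²)/(1/σ₀² + n/σ²) = (σ²·μ₀ + σ₀²·n·x̄)/(σ² + n·σ₀²) = (10524.7081·2482.72 + 92726.3401·7215.57)/288703.7284 = 695203301.129389/288703.7284 = 2408.0164.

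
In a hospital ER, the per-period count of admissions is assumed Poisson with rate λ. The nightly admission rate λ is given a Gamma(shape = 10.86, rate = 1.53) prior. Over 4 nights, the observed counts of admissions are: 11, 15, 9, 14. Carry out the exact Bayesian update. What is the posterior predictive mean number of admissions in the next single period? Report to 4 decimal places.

With a Gamma(shape α, rate β) prior, the Poisson likelihood is conjugate: the posterior is Gamma(α + ΣXᵢ, β + n).
Sum of counts S = 49 over n = 4 nights.
Posterior: Gamma(α+S, β+n) = Gamma(10.86+49, 1.53+4) = Gamma(59.86, 5.53).
The predictive distribution for one future period is NegBinom with mean α/β = 10.8246.

10.8246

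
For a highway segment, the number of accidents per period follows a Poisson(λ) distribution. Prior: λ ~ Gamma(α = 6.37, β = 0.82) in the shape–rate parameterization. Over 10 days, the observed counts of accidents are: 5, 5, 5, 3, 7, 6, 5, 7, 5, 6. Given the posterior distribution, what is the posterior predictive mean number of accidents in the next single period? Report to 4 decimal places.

With a Gamma(shape α, rate β) prior, the Poisson likelihood is conjugate: the posterior is Gamma(α + ΣXᵢ, β + n).
Sum of counts S = 54 over n = 10 days.
Posterior: Gamma(α+S, β+n) = Gamma(6.37+54, 0.82+10) = Gamma(60.37, 10.82).
The predictive distribution for one future period is NegBinom with mean α/β = 5.5795.

5.5795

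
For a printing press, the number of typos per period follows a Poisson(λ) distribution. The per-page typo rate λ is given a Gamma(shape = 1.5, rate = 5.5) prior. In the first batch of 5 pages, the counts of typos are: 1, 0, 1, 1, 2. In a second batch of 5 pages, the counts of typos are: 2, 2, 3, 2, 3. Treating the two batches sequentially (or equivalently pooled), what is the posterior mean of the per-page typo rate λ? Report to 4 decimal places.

With a Gamma(shape α, rate β) prior, the Poisson likelihood is conjugate: the posterior is Gamma(α + ΣXᵢ, β + n).
Batch 1: sum of counts S = 5 over n = 5 pages.
After batch 1: Gamma(α+S, β+n) = Gamma(1.5+5, 5.5+5) = Gamma(6.5, 10.5).
Batch 2: sum of counts S = 12 over n = 5 pages.
After batch 2: Gamma(α+S, β+n) = Gamma(6.5+12, 10.5+5) = Gamma(18.5, 15.5).
Posterior mean = α/β = 18.5/15.5 = 1.1935.

1.1935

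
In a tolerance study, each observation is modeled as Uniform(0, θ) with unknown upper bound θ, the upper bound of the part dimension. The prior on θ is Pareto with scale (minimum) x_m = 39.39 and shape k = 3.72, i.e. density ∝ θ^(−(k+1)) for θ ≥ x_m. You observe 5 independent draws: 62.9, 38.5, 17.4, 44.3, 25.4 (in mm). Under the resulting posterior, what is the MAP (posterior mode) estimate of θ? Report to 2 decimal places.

62.90

A Pareto(scale x_m, shape k) prior on the upper bound θ of Uniform(0, θ) is conjugate: posterior is Pareto(max(x_m, max xᵢ), k + n).
Sample maximum = 62.9; prior scale x_m = 39.39 → posterior scale = max = 62.90.
Posterior shape = 3.72 + 5 = 8.72.
The Pareto density is decreasing on [x_m, ∞), so the mode is x_m = 62.90.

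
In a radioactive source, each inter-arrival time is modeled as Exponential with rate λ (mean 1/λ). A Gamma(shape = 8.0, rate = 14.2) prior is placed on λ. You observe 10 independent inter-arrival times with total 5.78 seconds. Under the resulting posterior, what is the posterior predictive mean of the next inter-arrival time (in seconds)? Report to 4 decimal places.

With a Gamma(shape α, rate β) prior on the exponential rate λ, the posterior after n observations with total T = Σxᵢ is Gamma(α+n, β+T).
Posterior: Gamma(8.0+10, 14.2+5.78) = Gamma(18.0, 19.98).
The predictive distribution for the next observation is Lomax; its mean is β/(α−1) = 19.98/17.0 = 1.1753.

1.1753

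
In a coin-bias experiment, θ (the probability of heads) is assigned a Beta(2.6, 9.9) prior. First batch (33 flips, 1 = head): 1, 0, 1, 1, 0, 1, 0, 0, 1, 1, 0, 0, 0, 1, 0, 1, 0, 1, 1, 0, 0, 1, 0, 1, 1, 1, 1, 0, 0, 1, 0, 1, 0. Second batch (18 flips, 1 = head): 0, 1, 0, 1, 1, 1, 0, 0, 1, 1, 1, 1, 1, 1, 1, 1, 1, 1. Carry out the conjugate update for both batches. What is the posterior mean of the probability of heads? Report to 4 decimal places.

0.5291

The Beta prior is conjugate to a Binomial/Bernoulli likelihood; the update adds successes to α and failures to β.
After batch 1: Beta(2.6+17, 9.9+16) = Beta(19.6, 25.9).
After batch 2: Beta(19.6+14, 25.9+4) = Beta(33.6, 29.9).
Posterior mean = α/(α+β) = 33.6/63.5 = 0.5291.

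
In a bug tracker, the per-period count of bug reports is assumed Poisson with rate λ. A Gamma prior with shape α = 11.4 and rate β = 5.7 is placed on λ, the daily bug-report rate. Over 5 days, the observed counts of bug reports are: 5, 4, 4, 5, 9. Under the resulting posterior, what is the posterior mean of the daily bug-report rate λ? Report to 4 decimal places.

3.5888

With a Gamma(shape α, rate β) prior, the Poisson likelihood is conjugate: the posterior is Gamma(α + ΣXᵢ, β + n).
Sum of counts S = 27 over n = 5 days.
Posterior: Gamma(α+S, β+n) = Gamma(11.4+27, 5.7+5) = Gamma(38.4, 10.7).
Posterior mean = α/β = 38.4/10.7 = 3.5888.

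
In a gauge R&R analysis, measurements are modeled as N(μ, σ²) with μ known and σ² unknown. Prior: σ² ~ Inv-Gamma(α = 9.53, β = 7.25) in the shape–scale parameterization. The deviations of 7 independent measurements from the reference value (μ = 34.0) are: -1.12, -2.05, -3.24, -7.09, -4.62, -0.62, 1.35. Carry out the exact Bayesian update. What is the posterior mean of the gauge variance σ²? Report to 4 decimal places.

With known mean μ and an Inverse-Gamma(α, β) prior on σ², the Normal likelihood is conjugate: posterior is Inv-Gamma(α + n/2, β + Σ(xᵢ−μ)²/2).
Σ(xᵢ−μ)² = (-1.12)² + (-2.05)² + (-3.24)² + (-7.09)² + (-4.62)² + (-0.62)² + (1.35)² = 89.7739.
Posterior: Inv-Gamma(9.53 + 7/2, 7.25 + 89.7739/2) = Inv-Gamma(13.03, 52.13695).
E[σ²|data] = β/(α−1) = 52.13695/12.03 = 4.3339.

4.3339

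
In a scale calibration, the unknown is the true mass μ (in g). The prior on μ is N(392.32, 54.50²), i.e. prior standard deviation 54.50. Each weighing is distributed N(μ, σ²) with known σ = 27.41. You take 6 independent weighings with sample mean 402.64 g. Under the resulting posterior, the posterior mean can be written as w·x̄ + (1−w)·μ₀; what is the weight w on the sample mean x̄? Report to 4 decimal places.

For Normal data with known variance σ², a Normal(μ₀, σ₀²) prior on μ is conjugate. Posterior precision = 1/σ₀² + n/σ²; posterior mean is the precision-weighted average of μ₀ and x̄.
σ₀² = 54.50² = 2970.25, σ² = 27.41² = 751.3081. Prior precision 1/σ₀² = 1/2970.25; data precision n/σ² = 6/751.3081.
w = (n/σ²)/(1/σ₀² + n/σ²) = n·σ₀²/(σ² + n·σ₀²) = 6·2970.25/(751.3081 + 6·2970.25) = 17821.5/18572.8081 = 0.9595.

0.9595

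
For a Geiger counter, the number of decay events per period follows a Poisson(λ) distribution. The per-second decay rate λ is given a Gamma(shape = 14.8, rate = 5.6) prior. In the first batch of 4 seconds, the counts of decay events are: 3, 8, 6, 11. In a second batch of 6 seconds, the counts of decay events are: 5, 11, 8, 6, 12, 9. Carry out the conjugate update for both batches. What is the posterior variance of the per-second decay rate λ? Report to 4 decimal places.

With a Gamma(shape α, rate β) prior, the Poisson likelihood is conjugate: the posterior is Gamma(α + ΣXᵢ, β + n).
Batch 1: sum of counts S = 28 over n = 4 seconds.
After batch 1: Gamma(α+S, β+n) = Gamma(14.8+28, 5.6+4) = Gamma(42.8, 9.6).
Batch 2: sum of counts S = 51 over n = 6 seconds.
After batch 2: Gamma(α+S, β+n) = Gamma(42.8+51, 9.6+6) = Gamma(93.8, 15.6).
Var = α/β² = 93.8/15.6² = 0.3854.

0.3854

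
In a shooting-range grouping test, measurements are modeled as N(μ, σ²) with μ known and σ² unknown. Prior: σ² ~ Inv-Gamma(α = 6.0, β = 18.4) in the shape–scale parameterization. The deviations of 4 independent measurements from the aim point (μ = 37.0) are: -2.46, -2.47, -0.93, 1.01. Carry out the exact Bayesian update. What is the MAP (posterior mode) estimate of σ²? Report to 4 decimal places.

2.8243

With known mean μ and an Inverse-Gamma(α, β) prior on σ², the Normal likelihood is conjugate: posterior is Inv-Gamma(α + n/2, β + Σ(xᵢ−μ)²/2).
Σ(xᵢ−μ)² = (-2.46)² + (-2.47)² + (-0.93)² + (1.01)² = 14.0375.
Posterior: Inv-Gamma(6.0 + 4/2, 18.4 + 14.0375/2) = Inv-Gamma(8.00, 25.41875).
Mode = β/(α+1) = 25.41875/9.00 = 2.8243.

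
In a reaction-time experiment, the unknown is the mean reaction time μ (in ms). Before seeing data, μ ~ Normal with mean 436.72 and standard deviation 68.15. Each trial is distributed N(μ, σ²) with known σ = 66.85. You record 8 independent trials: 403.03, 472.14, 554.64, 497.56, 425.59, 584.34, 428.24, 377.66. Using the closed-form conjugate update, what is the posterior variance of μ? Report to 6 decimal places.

For Normal data with known variance σ², a Normal(μ₀, σ₀²) prior on μ is conjugate. Posterior precision = 1/σ₀² + n/σ²; posterior mean is the precision-weighted average of μ₀ and x̄.
σ₀² = 68.15² = 4644.4225, σ² = 66.85² = 4468.9225; σ² + n·σ₀² = 4468.9225 + 8·4644.4225 = 41624.3025.
Posterior precision = 1/σ₀² + n/σ² = 1/4644.4225 + 8/4468.9225 = (σ² + n·σ₀²)/(σ₀²σ²) = 41624.3025/(4644.4225·4468.9225); posterior variance σₙ² = σ₀²σ²/(σ² + n·σ₀²) = 4644.4225·4468.9225/41624.3025 = 498.640529.

498.640529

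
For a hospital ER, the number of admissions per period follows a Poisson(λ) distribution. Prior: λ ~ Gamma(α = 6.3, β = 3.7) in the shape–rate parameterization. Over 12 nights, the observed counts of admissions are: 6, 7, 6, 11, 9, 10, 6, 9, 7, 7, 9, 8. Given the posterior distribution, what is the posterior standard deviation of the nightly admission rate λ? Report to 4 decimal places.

With a Gamma(shape α, rate β) prior, the Poisson likelihood is conjugate: the posterior is Gamma(α + ΣXᵢ, β + n).
Sum of counts S = 95 over n = 12 nights.
Posterior: Gamma(α+S, β+n) = Gamma(6.3+95, 3.7+12) = Gamma(101.3, 15.7).
SD = √α/β = √101.3/15.7 = 0.6411.

0.6411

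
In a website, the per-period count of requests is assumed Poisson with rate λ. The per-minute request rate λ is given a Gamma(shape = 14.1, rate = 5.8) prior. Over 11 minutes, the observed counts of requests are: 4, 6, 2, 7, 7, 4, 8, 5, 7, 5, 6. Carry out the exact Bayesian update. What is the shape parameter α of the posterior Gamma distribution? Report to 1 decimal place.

75.1

With a Gamma(shape α, rate β) prior, the Poisson likelihood is conjugate: the posterior is Gamma(α + ΣXᵢ, β + n).
Sum of counts S = 61 over n = 11 minutes.
Posterior: Gamma(α+S, β+n) = Gamma(14.1+61, 5.8+11) = Gamma(75.1, 16.8).
Posterior α = 75.1.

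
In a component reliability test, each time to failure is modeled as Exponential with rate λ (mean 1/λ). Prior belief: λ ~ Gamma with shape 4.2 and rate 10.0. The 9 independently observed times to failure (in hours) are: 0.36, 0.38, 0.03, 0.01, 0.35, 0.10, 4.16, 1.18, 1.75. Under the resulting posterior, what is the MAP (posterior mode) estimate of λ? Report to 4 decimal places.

With a Gamma(shape α, rate β) prior on the exponential rate λ, the posterior after n observations with total T = Σxᵢ is Gamma(α+n, β+T).
Sum of observations T = 8.32 hours; n = 9.
Posterior: Gamma(4.2+9, 10.0+8.32) = Gamma(13.2, 18.32).
Mode = (α−1)/β = 0.6659.

0.6659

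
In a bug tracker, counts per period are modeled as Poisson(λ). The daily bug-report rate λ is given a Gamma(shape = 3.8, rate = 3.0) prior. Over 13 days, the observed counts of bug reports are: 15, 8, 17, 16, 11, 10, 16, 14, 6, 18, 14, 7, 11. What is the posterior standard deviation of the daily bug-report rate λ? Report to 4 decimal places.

0.8072

With a Gamma(shape α, rate β) prior, the Poisson likelihood is conjugate: the posterior is Gamma(α + ΣXᵢ, β + n).
Sum of counts S = 163 over n = 13 days.
Posterior: Gamma(α+S, β+n) = Gamma(3.8+163, 3.0+13) = Gamma(166.8, 16.0).
SD = √α/β = √166.8/16.0 = 0.8072.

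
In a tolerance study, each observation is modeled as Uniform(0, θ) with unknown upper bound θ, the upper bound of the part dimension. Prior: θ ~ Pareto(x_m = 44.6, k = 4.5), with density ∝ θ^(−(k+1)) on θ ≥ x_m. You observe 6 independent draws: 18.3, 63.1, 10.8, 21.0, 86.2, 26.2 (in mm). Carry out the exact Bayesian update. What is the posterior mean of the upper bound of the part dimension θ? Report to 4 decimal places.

95.2737

A Pareto(scale x_m, shape k) prior on the upper bound θ of Uniform(0, θ) is conjugate: posterior is Pareto(max(x_m, max xᵢ), k + n).
Sample maximum = 86.2; prior scale x_m = 44.6 → posterior scale = max = 86.2.
Posterior shape = 4.5 + 6 = 10.5.
E[θ|data] = k·x_m/(k−1) = 10.5·86.2/9.5 = 95.2737.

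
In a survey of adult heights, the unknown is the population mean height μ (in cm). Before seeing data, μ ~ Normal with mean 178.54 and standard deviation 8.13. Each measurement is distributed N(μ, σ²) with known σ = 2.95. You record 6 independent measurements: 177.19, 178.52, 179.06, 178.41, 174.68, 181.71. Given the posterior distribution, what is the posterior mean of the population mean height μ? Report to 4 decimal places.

178.2676

For Normal data with known variance σ², a Normal(μ₀, σ₀²) prior on μ is conjugate. Posterior precision = 1/σ₀² + n/σ²; posterior mean is the precision-weighted average of μ₀ and x̄.
Σxᵢ = 177.19 + 178.52 + 179.06 + 178.41 + 174.68 + 181.71 = 1069.57, so n·x̄ = 1069.57.
σ₀² = 8.13² = 66.0969, σ² = 2.95² = 8.7025; σ² + n·σ₀² = 8.7025 + 6·66.0969 = 405.2839.
Posterior mean = (μ₀/σ₀² + n·x̄/σ²)/(1/σ₀² + n/σ²) = (σ²·μ₀ + σ₀²·n·x̄)/(σ² + n·σ₀²) = (8.7025·178.54 + 66.0969·1069.57)/405.2839 = 72249.005683/405.2839 = 178.2676.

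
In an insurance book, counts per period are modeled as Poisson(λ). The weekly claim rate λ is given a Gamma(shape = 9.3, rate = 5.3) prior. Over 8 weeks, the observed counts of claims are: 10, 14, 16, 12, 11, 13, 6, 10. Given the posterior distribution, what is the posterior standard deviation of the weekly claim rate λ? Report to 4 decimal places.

0.7568

With a Gamma(shape α, rate β) prior, the Poisson likelihood is conjugate: the posterior is Gamma(α + ΣXᵢ, β + n).
Sum of counts S = 92 over n = 8 weeks.
Posterior: Gamma(α+S, β+n) = Gamma(9.3+92, 5.3+8) = Gamma(101.3, 13.3).
SD = √α/β = √101.3/13.3 = 0.7568.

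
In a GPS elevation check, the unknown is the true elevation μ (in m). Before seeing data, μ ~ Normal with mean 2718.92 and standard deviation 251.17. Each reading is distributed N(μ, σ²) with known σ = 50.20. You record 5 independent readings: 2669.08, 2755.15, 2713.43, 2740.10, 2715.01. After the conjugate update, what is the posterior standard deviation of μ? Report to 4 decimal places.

For Normal data with known variance σ², a Normal(μ₀, σ₀²) prior on μ is conjugate. Posterior precision = 1/σ₀² + n/σ²; posterior mean is the precision-weighted average of μ₀ and x̄.
σ₀² = 251.17² = 63086.3689, σ² = 50.20² = 2520.04; σ² + n·σ₀² = 2520.04 + 5·63086.3689 = 317951.8845.
Posterior precision = 1/σ₀² + n/σ² = 1/63086.3689 + 5/2520.04 = (σ² + n·σ₀²)/(σ₀²σ²) = 317951.8845/(63086.3689·2520.04); posterior variance σₙ² = σ₀²σ²/(σ² + n·σ₀²) = 63086.3689·2520.04/317951.8845 = 500.013307.
Posterior SD = √σₙ² = √(63086.3689·2520.04/317951.8845) = 22.3610.

22.3610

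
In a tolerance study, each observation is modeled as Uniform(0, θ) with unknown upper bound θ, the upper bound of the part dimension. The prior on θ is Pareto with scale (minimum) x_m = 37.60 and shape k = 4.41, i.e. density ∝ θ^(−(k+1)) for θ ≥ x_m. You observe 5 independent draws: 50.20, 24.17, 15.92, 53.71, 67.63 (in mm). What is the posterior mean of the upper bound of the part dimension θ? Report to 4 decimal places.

A Pareto(scale x_m, shape k) prior on the upper bound θ of Uniform(0, θ) is conjugate: posterior is Pareto(max(x_m, max xᵢ), k + n).
Sample maximum = 67.63; prior scale x_m = 37.60 → posterior scale = max = 67.63.
Posterior shape = 4.41 + 5 = 9.41.
E[θ|data] = k·x_m/(k−1) = 9.41·67.63/8.41 = 75.6716.

75.6716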